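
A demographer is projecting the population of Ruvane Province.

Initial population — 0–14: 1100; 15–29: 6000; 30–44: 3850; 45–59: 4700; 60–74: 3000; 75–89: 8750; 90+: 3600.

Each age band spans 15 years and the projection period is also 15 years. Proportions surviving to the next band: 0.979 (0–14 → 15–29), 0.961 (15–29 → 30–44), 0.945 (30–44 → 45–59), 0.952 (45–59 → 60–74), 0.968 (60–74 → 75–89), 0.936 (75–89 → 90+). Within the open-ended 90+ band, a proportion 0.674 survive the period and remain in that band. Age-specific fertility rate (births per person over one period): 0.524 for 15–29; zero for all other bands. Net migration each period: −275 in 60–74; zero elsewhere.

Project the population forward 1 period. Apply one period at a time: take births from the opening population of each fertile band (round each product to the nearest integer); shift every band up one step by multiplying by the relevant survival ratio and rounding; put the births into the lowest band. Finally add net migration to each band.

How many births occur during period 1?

3144

Numbering the groups 1..7 from youngest to oldest:
Period 1:
Births: 6000 * 0.524 = 3144
Group 2: 1100 * 0.979 = 1077
Group 3: 6000 * 0.961 = 5766
Group 4: 3850 * 0.945 = 3638
Group 5: 4700 * 0.952 = 4474
Group 6: 3000 * 0.968 = 2904
Group 7: 8750 * 0.936 + 3600 * 0.674 = 8190 + 2426 = 10616
Net migration: Group 5 − 275 → 4199
→ [3144, 1077, 5766, 3638, 4199, 2904, 10616]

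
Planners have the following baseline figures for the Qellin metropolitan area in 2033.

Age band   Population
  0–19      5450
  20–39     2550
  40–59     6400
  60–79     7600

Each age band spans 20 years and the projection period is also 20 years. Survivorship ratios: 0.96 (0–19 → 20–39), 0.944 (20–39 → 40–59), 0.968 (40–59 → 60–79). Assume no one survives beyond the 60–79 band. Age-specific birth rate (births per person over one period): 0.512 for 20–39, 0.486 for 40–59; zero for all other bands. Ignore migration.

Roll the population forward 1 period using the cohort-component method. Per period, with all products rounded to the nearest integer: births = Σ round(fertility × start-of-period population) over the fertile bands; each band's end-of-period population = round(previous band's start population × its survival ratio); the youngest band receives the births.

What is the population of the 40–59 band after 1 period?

Period 1.
Births: 2550 × 0.512 = 1306, 6400 × 0.486 = 3110 ⇒ total 4416
20–39: 5450 × 0.96 = 5232
40–59: 2550 × 0.944 = 2407
60–79: 6400 × 0.968 = 6195
Population now: 0–19=4416, 20–39=5232, 40–59=2407, 60–79=6195

2407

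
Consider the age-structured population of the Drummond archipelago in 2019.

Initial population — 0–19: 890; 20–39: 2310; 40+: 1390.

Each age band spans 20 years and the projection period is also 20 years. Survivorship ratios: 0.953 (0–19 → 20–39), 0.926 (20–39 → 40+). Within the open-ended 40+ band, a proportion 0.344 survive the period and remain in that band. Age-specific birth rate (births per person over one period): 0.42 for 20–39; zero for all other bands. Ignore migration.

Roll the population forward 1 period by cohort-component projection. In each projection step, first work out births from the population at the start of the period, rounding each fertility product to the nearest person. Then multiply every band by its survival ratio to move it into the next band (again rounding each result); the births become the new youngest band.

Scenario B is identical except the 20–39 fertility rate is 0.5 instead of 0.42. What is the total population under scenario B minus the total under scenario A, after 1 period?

185

Period 1:
Births: 2310 * 0.42 = 970
20–39: 890 * 0.953 = 848
40+: 2310 * 0.926 + 1390 * 0.344 = 2139 + 478 = 2617
→ [970, 848, 2617]
Scenario A total after 1 period: 4435
Scenario B projection —
Period 1:
Births: 2310 * 0.5 = 1155
20–39: 890 * 0.953 = 848
40+: 2310 * 0.926 + 1390 * 0.344 = 2139 + 478 = 2617
→ [1155, 848, 2617]
Scenario B total after 1 period: 4620
Difference B − A = 4620 − 4435 = 185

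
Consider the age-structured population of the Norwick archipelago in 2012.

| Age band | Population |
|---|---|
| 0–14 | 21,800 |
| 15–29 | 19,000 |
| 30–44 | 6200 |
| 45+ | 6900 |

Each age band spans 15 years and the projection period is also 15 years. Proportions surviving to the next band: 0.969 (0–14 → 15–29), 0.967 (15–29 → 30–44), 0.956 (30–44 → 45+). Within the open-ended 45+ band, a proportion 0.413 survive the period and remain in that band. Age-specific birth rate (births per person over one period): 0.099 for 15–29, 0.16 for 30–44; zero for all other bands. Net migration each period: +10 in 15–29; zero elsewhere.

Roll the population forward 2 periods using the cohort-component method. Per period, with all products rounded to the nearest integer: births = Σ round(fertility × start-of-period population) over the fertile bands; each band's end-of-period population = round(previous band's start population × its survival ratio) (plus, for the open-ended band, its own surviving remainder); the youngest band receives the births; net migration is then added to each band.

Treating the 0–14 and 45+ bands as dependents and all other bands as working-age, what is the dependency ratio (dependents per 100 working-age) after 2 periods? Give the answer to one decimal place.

112.9

Numbering the groups 1..4 from youngest to oldest:
Period 1.
Births: 19000 * 0.099 = 1881, 6200 * 0.16 = 992 ⇒ total 2873
Group 2: 21800 * 0.969 = 21124
Group 3: 19000 * 0.967 = 18373
Group 4: 6200 * 0.956 + 6900 * 0.413 = 5927 + 2850 = 8777
Net migration: Group 2 + 10 → 21134
Giving 2873 / 21134 / 18373 / 8777.
Period 2.
Births: 21134 * 0.099 = 2092, 18373 * 0.16 = 2940 ⇒ total 5032
Group 2: 2873 * 0.969 = 2784
Group 3: 21134 * 0.967 = 20437
Group 4: 18373 * 0.956 + 8777 * 0.413 = 17565 + 3625 = 21190
Net migration: Group 2 + 10 → 2794
Giving 5032 / 2794 / 20437 / 21190.
Dependents (band 0–14 + band 45+) = 5032 + 21190 = 26222; working-age = 23231; ratio = 26222/23231 × 100 = 112.9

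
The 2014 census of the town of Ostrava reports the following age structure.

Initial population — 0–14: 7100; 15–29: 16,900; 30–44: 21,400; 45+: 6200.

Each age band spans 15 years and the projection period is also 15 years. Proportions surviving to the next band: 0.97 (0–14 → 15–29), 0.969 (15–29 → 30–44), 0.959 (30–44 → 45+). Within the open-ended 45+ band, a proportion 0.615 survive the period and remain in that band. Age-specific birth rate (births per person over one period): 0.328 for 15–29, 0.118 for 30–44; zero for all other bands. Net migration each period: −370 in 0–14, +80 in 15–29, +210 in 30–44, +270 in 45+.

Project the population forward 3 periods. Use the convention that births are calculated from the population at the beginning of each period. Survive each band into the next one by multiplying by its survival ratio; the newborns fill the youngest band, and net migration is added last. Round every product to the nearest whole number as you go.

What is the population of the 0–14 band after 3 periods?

2926

(Bands numbered youngest = 1 to oldest = 4.)
— Period 1 —
Births: 16900 × 0.328 = 5543, 21400 × 0.118 = 2525 ⇒ total 8068
Band 2: 7100 × 0.97 = 6887
Band 3: 16900 × 0.969 = 16376
Band 4: 21400 × 0.959 + 6200 × 0.615 = 20523 + 3813 = 24336
Net migration: Band 1 − 370 → 7698; Band 2 + 80 → 6967; Band 3 + 210 → 16586; Band 4 + 270 → 24606
Giving 7698 / 6967 / 16586 / 24606.
— Period 2 —
Births: 6967 × 0.328 = 2285, 16586 × 0.118 = 1957 ⇒ total 4242
Band 2: 7698 × 0.97 = 7467
Band 3: 6967 × 0.969 = 6751
Band 4: 16586 × 0.959 + 24606 × 0.615 = 15906 + 15133 = 31039
Net migration: Band 1 − 370 → 3872; Band 2 + 80 → 7547; Band 3 + 210 → 6961; Band 4 + 270 → 31309
Giving 3872 / 7547 / 6961 / 31309.
— Period 3 —
Births: 7547 × 0.328 = 2475, 6961 × 0.118 = 821 ⇒ total 3296
Band 2: 3872 × 0.97 = 3756
Band 3: 7547 × 0.969 = 7313
Band 4: 6961 × 0.959 + 31309 × 0.615 = 6676 + 19255 = 25931
Net migration: Band 1 − 370 → 2926; Band 2 + 80 → 3836; Band 3 + 210 → 7523; Band 4 + 270 → 26201
Giving 2926 / 3836 / 7523 / 26201.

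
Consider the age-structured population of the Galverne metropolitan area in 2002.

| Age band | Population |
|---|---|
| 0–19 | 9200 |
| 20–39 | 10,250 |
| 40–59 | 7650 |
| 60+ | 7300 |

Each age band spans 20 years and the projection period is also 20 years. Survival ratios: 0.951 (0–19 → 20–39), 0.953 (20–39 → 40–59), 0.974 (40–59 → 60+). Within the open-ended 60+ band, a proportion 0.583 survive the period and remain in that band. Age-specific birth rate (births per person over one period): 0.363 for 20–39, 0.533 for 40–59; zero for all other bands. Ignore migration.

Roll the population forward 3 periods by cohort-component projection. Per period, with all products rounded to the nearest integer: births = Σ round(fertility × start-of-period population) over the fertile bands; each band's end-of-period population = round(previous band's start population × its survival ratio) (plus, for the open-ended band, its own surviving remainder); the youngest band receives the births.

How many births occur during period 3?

Period 1.
Births: 10250 × 0.363 = 3721 ; 7650 × 0.533 = 4077 ⇒ total 7798
20–39: 9200 × 0.951 = 8749
40–59: 10250 × 0.953 = 9768
60+: 7650 × 0.974 + 7300 × 0.583 = 7451 + 4256 = 11707
Giving 7798 / 8749 / 9768 / 11707.
Period 2.
Births: 8749 × 0.363 = 3176 ; 9768 × 0.533 = 5206 ⇒ total 8382
20–39: 7798 × 0.951 = 7416
40–59: 8749 × 0.953 = 8338
60+: 9768 × 0.974 + 11707 × 0.583 = 9514 + 6825 = 16339
Giving 8382 / 7416 / 8338 / 16339.
Period 3.
Births: 7416 × 0.363 = 2692 ; 8338 × 0.533 = 4444 ⇒ total 7136
20–39: 8382 × 0.951 = 7971
40–59: 7416 × 0.953 = 7067
60+: 8338 × 0.974 + 16339 × 0.583 = 8121 + 9526 = 17647
Giving 7136 / 7971 / 7067 / 17647.

7136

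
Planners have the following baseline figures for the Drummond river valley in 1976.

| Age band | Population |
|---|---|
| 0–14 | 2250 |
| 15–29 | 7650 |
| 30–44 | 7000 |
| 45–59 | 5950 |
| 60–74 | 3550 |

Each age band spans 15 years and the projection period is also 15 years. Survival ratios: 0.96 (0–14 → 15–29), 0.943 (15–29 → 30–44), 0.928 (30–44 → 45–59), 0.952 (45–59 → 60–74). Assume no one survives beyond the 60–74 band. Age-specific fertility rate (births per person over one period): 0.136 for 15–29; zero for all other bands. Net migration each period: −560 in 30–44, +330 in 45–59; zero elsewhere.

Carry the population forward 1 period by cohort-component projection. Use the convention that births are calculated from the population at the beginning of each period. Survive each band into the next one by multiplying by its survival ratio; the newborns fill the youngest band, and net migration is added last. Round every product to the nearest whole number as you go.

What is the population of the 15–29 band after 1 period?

Period 1.
Births: 7650 × 0.136 = 1040
15–29: 2250 × 0.96 = 2160
30–44: 7650 × 0.943 = 7214
45–59: 7000 × 0.928 = 6496
60–74: 5950 × 0.952 = 5664
Net migration: 30–44 − 560 → 6654; 45–59 + 330 → 6826
→ [1040, 2160, 6654, 6826, 5664]

2160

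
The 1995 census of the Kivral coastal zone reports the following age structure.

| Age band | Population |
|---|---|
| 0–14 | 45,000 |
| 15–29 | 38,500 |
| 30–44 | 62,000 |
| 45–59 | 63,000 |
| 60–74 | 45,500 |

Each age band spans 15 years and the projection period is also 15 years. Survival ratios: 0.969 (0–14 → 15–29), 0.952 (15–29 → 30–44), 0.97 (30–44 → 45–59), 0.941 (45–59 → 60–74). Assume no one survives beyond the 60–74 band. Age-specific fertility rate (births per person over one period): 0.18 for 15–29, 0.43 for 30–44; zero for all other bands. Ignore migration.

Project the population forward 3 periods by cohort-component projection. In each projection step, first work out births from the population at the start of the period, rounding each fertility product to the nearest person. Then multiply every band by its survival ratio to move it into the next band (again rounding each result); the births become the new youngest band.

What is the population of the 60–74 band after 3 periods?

Period 1.
Births: 38500 × 0.18 = 6930, 62000 × 0.43 = 26660 → 33590
15–29: 45000 × 0.969 = 43605
30–44: 38500 × 0.952 = 36652
45–59: 62000 × 0.97 = 60140
60–74: 63000 × 0.941 = 59283
Giving 33590 / 43605 / 36652 / 60140 / 59283.
Period 2.
Births: 43605 × 0.18 = 7849, 36652 × 0.43 = 15760 → 23609
15–29: 33590 × 0.969 = 32549
30–44: 43605 × 0.952 = 41512
45–59: 36652 × 0.97 = 35552
60–74: 60140 × 0.941 = 56592
Giving 23609 / 32549 / 41512 / 35552 / 56592.
Period 3.
Births: 32549 × 0.18 = 5859, 41512 × 0.43 = 17850 → 23709
15–29: 23609 × 0.969 = 22877
30–44: 32549 × 0.952 = 30987
45–59: 41512 × 0.97 = 40267
60–74: 35552 × 0.941 = 33454
Giving 23709 / 22877 / 30987 / 40267 / 33454.

33454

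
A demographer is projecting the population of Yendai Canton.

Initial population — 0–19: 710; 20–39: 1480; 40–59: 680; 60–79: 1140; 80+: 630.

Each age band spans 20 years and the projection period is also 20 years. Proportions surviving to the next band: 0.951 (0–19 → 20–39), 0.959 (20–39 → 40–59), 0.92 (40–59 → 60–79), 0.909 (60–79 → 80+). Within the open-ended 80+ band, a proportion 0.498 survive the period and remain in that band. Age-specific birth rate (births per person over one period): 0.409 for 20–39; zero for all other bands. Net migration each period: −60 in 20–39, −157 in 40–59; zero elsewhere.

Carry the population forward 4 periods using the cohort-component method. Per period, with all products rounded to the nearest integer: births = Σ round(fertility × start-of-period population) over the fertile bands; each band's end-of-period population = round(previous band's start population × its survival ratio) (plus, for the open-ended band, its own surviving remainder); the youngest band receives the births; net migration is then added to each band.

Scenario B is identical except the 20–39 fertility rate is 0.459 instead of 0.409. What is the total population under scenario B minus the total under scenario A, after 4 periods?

Call the groups 1 to 5, youngest first.
[period 1]
Births: 1480 * 0.409 = 605
Group 2: 710 * 0.951 = 675
Group 3: 1480 * 0.959 = 1419
Group 4: 680 * 0.92 = 626
Group 5: 1140 * 0.909 + 630 * 0.498 = 1036 + 314 = 1350
Net migration: Group 2 − 60 → 615; Group 3 − 157 → 1262
Population now: 0–19=605, 20–39=615, 40–59=1262, 60–79=626, 80+=1350
[period 2]
Births: 615 * 0.409 = 252
Group 2: 605 * 0.951 = 575
Group 3: 615 * 0.959 = 590
Group 4: 1262 * 0.92 = 1161
Group 5: 626 * 0.909 + 1350 * 0.498 = 569 + 672 = 1241
Net migration: Group 2 − 60 → 515; Group 3 − 157 → 433
Population now: 0–19=252, 20–39=515, 40–59=433, 60–79=1161, 80+=1241
[period 3]
Births: 515 * 0.409 = 211
Group 2: 252 * 0.951 = 240
Group 3: 515 * 0.959 = 494
Group 4: 433 * 0.92 = 398
Group 5: 1161 * 0.909 + 1241 * 0.498 = 1055 + 618 = 1673
Net migration: Group 2 − 60 → 180; Group 3 − 157 → 337
Population now: 0–19=211, 20–39=180, 40–59=337, 60–79=398, 80+=1673
[period 4]
Births: 180 * 0.409 = 74
Group 2: 211 * 0.951 = 201
Group 3: 180 * 0.959 = 173
Group 4: 337 * 0.92 = 310
Group 5: 398 * 0.909 + 1673 * 0.498 = 362 + 833 = 1195
Net migration: Group 2 − 60 → 141; Group 3 − 157 → 16
Population now: 0–19=74, 20–39=141, 40–59=16, 60–79=310, 80+=1195
Scenario A total after 4 periods: 1736
Scenario B projection —
[period 1]
Births: 1480 * 0.459 = 679
Group 2: 710 * 0.951 = 675
Group 3: 1480 * 0.959 = 1419
Group 4: 680 * 0.92 = 626
Group 5: 1140 * 0.909 + 630 * 0.498 = 1036 + 314 = 1350
Net migration: Group 2 − 60 → 615; Group 3 − 157 → 1262
Population now: 0–19=679, 20–39=615, 40–59=1262, 60–79=626, 80+=1350
[period 2]
Births: 615 * 0.459 = 282
Group 2: 679 * 0.951 = 646
Group 3: 615 * 0.959 = 590
Group 4: 1262 * 0.92 = 1161
Group 5: 626 * 0.909 + 1350 * 0.498 = 569 + 672 = 1241
Net migration: Group 2 − 60 → 586; Group 3 − 157 → 433
Population now: 0–19=282, 20–39=586, 40–59=433, 60–79=1161, 80+=1241
[period 3]
Births: 586 * 0.459 = 269
Group 2: 282 * 0.951 = 268
Group 3: 586 * 0.959 = 562
Group 4: 433 * 0.92 = 398
Group 5: 1161 * 0.909 + 1241 * 0.498 = 1055 + 618 = 1673
Net migration: Group 2 − 60 → 208; Group 3 − 157 → 405
Population now: 0–19=269, 20–39=208, 40–59=405, 60–79=398, 80+=1673
[period 4]
Births: 208 * 0.459 = 95
Group 2: 269 * 0.951 = 256
Group 3: 208 * 0.959 = 199
Group 4: 405 * 0.92 = 373
Group 5: 398 * 0.909 + 1673 * 0.498 = 362 + 833 = 1195
Net migration: Group 2 − 60 → 196; Group 3 − 157 → 42
Population now: 0–19=95, 20–39=196, 40–59=42, 60–79=373, 80+=1195
Scenario B total after 4 periods: 1901
Difference B − A = 1901 − 1736 = 165

165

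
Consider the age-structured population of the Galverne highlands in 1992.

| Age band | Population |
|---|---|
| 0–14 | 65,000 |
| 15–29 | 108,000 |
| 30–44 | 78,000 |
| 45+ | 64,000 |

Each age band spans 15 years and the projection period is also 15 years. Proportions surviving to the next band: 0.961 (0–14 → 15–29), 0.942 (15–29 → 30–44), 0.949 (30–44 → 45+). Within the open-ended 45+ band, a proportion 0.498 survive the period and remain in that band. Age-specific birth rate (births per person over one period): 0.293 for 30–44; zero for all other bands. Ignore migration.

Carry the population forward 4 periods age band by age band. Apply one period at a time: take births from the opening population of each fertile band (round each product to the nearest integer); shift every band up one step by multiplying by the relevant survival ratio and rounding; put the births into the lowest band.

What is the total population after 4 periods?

134081

Period 1:
Births: 78000 * 0.293 = 22854
15–29: 65000 * 0.961 = 62465
30–44: 108000 * 0.942 = 101736
45+: 78000 * 0.949 + 64000 * 0.498 = 74022 + 31872 = 105894
Population now: 0–14=22854, 15–29=62465, 30–44=101736, 45+=105894
Period 2:
Births: 101736 * 0.293 = 29809
15–29: 22854 * 0.961 = 21963
30–44: 62465 * 0.942 = 58842
45+: 101736 * 0.949 + 105894 * 0.498 = 96547 + 52735 = 149282
Population now: 0–14=29809, 15–29=21963, 30–44=58842, 45+=149282
Period 3:
Births: 58842 * 0.293 = 17241
15–29: 29809 * 0.961 = 28646
30–44: 21963 * 0.942 = 20689
45+: 58842 * 0.949 + 149282 * 0.498 = 55841 + 74342 = 130183
Population now: 0–14=17241, 15–29=28646, 30–44=20689, 45+=130183
Period 4:
Births: 20689 * 0.293 = 6062
15–29: 17241 * 0.961 = 16569
30–44: 28646 * 0.942 = 26985
45+: 20689 * 0.949 + 130183 * 0.498 = 19634 + 64831 = 84465
Population now: 0–14=6062, 15–29=16569, 30–44=26985, 45+=84465
Total after period 4: 6062 + 16569 + 26985 + 84465 = 134081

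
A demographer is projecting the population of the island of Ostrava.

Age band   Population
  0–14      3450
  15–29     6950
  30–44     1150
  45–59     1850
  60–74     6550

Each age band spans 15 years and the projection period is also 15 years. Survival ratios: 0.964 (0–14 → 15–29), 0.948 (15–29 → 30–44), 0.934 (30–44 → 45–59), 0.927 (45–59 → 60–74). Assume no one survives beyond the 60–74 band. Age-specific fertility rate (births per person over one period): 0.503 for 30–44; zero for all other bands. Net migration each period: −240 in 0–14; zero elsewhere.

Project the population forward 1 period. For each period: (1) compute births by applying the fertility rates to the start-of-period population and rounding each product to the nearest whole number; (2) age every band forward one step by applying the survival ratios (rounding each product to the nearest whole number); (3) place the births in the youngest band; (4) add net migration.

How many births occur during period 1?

— Period 1 —
Births: 1150 × 0.503 = 578
15–29: 3450 × 0.964 = 3326
30–44: 6950 × 0.948 = 6589
45–59: 1150 × 0.934 = 1074
60–74: 1850 × 0.927 = 1715
Net migration: 0–14 − 240 → 338
→ [338, 3326, 6589, 1074, 1715]

578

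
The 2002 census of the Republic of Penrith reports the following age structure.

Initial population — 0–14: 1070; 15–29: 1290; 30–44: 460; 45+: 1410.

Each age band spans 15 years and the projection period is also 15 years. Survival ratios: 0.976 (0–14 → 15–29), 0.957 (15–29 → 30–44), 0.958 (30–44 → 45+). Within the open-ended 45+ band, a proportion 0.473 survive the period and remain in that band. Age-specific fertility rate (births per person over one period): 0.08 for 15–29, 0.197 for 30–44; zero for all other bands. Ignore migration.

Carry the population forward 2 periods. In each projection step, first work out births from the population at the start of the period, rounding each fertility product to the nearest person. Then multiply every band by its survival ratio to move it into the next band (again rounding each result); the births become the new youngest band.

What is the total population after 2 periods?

3222

Let group 1 be 0–14 through group 4 = 45+.
[period 1]
Births: 1290 × 0.08 = 103  |  460 × 0.197 = 91 → total 194
Group 2: 1070 × 0.976 = 1044
Group 3: 1290 × 0.957 = 1235
Group 4: 460 × 0.958 + 1410 × 0.473 = 441 + 667 = 1108
Population now: 0–14=194, 15–29=1044, 30–44=1235, 45+=1108
[period 2]
Births: 1044 × 0.08 = 84  |  1235 × 0.197 = 243 → total 327
Group 2: 194 × 0.976 = 189
Group 3: 1044 × 0.957 = 999
Group 4: 1235 × 0.958 + 1108 × 0.473 = 1183 + 524 = 1707
Population now: 0–14=327, 15–29=189, 30–44=999, 45+=1707
Total after period 2: 327 + 189 + 999 + 1707 = 3222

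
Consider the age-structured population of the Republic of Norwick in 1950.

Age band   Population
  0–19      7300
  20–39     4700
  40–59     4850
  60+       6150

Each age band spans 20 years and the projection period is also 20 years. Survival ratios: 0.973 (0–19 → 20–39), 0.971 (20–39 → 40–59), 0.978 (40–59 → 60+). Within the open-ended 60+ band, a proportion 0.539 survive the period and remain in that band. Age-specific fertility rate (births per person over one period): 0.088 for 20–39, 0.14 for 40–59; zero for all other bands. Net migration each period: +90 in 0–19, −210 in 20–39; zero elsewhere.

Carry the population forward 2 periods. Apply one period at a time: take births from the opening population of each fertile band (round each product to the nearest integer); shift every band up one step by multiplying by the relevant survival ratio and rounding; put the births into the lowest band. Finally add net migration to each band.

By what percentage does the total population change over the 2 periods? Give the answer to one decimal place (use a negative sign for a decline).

Let group 1 be 0–19 through group 4 = 60+.
Period 1:
Births: 4700 × 0.088 = 414, 4850 × 0.14 = 679 ⇒ total 1093
Group 2: 7300 × 0.973 = 7103
Group 3: 4700 × 0.971 = 4564
Group 4: 4850 × 0.978 + 6150 × 0.539 = 4743 + 3315 = 8058
Net migration: Group 1 + 90 → 1183; Group 2 − 210 → 6893
Giving 1183 / 6893 / 4564 / 8058.
Period 2:
Births: 6893 × 0.088 = 607, 4564 × 0.14 = 639 ⇒ total 1246
Group 2: 1183 × 0.973 = 1151
Group 3: 6893 × 0.971 = 6693
Group 4: 4564 × 0.978 + 8058 × 0.539 = 4464 + 4343 = 8807
Net migration: Group 1 + 90 → 1336; Group 2 − 210 → 941
Giving 1336 / 941 / 6693 / 8807.
Total: 23000 → 17777; change = -5223; percentage change = -22.7%

-22.7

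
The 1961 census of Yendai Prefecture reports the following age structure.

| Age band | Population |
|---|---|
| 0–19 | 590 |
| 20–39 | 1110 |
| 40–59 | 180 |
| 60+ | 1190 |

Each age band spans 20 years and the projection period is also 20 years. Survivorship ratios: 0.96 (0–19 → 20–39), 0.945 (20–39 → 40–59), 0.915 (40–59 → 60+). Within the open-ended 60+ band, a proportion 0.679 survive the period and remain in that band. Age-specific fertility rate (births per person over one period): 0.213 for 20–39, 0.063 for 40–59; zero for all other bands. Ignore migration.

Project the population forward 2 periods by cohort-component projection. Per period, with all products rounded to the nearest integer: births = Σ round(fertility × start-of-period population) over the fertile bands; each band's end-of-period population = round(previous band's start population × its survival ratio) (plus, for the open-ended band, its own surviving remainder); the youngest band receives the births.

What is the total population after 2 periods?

Call the bands 1 to 4, youngest first.
[period 1]
Births: 1110 * 0.213 = 236  |  180 * 0.063 = 11 — total 247
Band 2: 590 * 0.96 = 566
Band 3: 1110 * 0.945 = 1049
Band 4: 180 * 0.915 + 1190 * 0.679 = 165 + 808 = 973
Giving 247 / 566 / 1049 / 973.
[period 2]
Births: 566 * 0.213 = 121  |  1049 * 0.063 = 66 — total 187
Band 2: 247 * 0.96 = 237
Band 3: 566 * 0.945 = 535
Band 4: 1049 * 0.915 + 973 * 0.679 = 960 + 661 = 1621
Giving 187 / 237 / 535 / 1621.
Total after period 2: 187 + 237 + 535 + 1621 = 2580

2580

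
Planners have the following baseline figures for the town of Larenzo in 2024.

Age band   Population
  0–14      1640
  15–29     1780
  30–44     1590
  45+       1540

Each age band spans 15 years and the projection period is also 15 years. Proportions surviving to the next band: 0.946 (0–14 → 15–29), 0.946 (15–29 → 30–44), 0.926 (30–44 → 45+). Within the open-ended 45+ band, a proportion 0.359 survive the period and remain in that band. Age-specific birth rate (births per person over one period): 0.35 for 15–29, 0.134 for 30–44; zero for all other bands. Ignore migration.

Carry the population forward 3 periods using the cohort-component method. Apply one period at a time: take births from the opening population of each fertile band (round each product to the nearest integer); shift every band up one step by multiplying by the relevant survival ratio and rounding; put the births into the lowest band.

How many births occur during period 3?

After projecting period 1:
Births: 1780 * 0.35 = 623, 1590 * 0.134 = 213 — total 836
15–29: 1640 * 0.946 = 1551
30–44: 1780 * 0.946 = 1684
45+: 1590 * 0.926 + 1540 * 0.359 = 1472 + 553 = 2025
End of period: [836, 1551, 1684, 2025]
After projecting period 2:
Births: 1551 * 0.35 = 543, 1684 * 0.134 = 226 — total 769
15–29: 836 * 0.946 = 791
30–44: 1551 * 0.946 = 1467
45+: 1684 * 0.926 + 2025 * 0.359 = 1559 + 727 = 2286
End of period: [769, 791, 1467, 2286]
After projecting period 3:
Births: 791 * 0.35 = 277, 1467 * 0.134 = 197 — total 474
15–29: 769 * 0.946 = 727
30–44: 791 * 0.946 = 748
45+: 1467 * 0.926 + 2286 * 0.359 = 1358 + 821 = 2179
End of period: [474, 727, 748, 2179]

474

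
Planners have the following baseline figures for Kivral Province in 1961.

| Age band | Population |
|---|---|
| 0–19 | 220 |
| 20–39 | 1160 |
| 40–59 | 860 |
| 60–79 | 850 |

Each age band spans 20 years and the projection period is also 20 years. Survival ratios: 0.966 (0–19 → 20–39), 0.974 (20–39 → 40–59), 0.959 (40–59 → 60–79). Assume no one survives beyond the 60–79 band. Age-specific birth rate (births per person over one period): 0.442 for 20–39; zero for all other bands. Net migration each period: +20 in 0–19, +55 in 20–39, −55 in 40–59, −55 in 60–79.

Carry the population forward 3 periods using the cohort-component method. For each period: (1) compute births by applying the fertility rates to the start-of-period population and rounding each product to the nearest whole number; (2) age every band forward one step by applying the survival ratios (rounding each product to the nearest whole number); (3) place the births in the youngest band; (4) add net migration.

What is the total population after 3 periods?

(Groups numbered youngest = 1 to oldest = 4.)
Period 1.
Births: 1160 * 0.442 = 513
Group 2: 220 * 0.966 = 213
Group 3: 1160 * 0.974 = 1130
Group 4: 860 * 0.959 = 825
Net migration: Group 1 + 20 → 533; Group 2 + 55 → 268; Group 3 − 55 → 1075; Group 4 − 55 → 770
→ [533, 268, 1075, 770]
Period 2.
Births: 268 * 0.442 = 118
Group 2: 533 * 0.966 = 515
Group 3: 268 * 0.974 = 261
Group 4: 1075 * 0.959 = 1031
Net migration: Group 1 + 20 → 138; Group 2 + 55 → 570; Group 3 − 55 → 206; Group 4 − 55 → 976
→ [138, 570, 206, 976]
Period 3.
Births: 570 * 0.442 = 252
Group 2: 138 * 0.966 = 133
Group 3: 570 * 0.974 = 555
Group 4: 206 * 0.959 = 198
Net migration: Group 1 + 20 → 272; Group 2 + 55 → 188; Group 3 − 55 → 500; Group 4 − 55 → 143
→ [272, 188, 500, 143]
Total after period 3: 272 + 188 + 500 + 143 = 1103

1103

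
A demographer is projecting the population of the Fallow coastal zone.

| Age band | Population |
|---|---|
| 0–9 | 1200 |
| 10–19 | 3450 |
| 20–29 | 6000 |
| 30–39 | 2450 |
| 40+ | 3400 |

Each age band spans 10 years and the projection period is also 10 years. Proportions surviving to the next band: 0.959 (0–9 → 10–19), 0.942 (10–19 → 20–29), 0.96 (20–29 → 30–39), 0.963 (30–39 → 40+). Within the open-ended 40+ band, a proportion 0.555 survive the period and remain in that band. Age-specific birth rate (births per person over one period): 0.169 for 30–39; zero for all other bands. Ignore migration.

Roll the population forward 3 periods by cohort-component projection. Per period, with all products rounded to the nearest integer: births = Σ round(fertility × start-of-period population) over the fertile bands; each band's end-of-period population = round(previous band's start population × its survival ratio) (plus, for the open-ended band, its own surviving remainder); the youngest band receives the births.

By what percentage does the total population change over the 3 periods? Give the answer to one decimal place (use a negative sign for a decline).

Let group 1 be 0–9 through group 5 = 40+.
— Period 1 —
Births: 2450 × 0.169 = 414
Group 2: 1200 × 0.959 = 1151
Group 3: 3450 × 0.942 = 3250
Group 4: 6000 × 0.96 = 5760
Group 5: 2450 × 0.963 + 3400 × 0.555 = 2359 + 1887 = 4246
→ [414, 1151, 3250, 5760, 4246]
— Period 2 —
Births: 5760 × 0.169 = 973
Group 2: 414 × 0.959 = 397
Group 3: 1151 × 0.942 = 1084
Group 4: 3250 × 0.96 = 3120
Group 5: 5760 × 0.963 + 4246 × 0.555 = 5547 + 2357 = 7904
→ [973, 397, 1084, 3120, 7904]
— Period 3 —
Births: 3120 × 0.169 = 527
Group 2: 973 × 0.959 = 933
Group 3: 397 × 0.942 = 374
Group 4: 1084 × 0.96 = 1041
Group 5: 3120 × 0.963 + 7904 × 0.555 = 3005 + 4387 = 7392
→ [527, 933, 374, 1041, 7392]
Total: 16500 → 10267; change = -6233; percentage change = -37.8%

-37.8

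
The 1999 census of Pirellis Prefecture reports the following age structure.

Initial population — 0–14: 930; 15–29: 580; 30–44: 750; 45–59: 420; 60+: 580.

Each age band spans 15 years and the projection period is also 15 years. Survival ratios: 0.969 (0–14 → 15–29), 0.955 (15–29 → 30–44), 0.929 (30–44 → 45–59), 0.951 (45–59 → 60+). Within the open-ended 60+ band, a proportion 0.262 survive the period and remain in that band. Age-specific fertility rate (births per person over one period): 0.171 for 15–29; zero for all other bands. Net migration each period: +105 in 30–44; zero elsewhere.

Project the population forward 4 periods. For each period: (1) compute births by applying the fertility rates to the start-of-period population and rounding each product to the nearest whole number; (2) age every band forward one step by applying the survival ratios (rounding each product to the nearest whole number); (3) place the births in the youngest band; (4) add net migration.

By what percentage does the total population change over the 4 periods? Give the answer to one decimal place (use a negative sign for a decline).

(Bands numbered youngest = 1 to oldest = 5.)
[period 1]
Births: 580 × 0.171 = 99
Band 2: 930 × 0.969 = 901
Band 3: 580 × 0.955 = 554
Band 4: 750 × 0.929 = 697
Band 5: 420 × 0.951 + 580 × 0.262 = 399 + 152 = 551
Net migration: Band 3 + 105 → 659
→ [99, 901, 659, 697, 551]
[period 2]
Births: 901 × 0.171 = 154
Band 2: 99 × 0.969 = 96
Band 3: 901 × 0.955 = 860
Band 4: 659 × 0.929 = 612
Band 5: 697 × 0.951 + 551 × 0.262 = 663 + 144 = 807
Net migration: Band 3 + 105 → 965
→ [154, 96, 965, 612, 807]
[period 3]
Births: 96 × 0.171 = 16
Band 2: 154 × 0.969 = 149
Band 3: 96 × 0.955 = 92
Band 4: 965 × 0.929 = 896
Band 5: 612 × 0.951 + 807 × 0.262 = 582 + 211 = 793
Net migration: Band 3 + 105 → 197
→ [16, 149, 197, 896, 793]
[period 4]
Births: 149 × 0.171 = 25
Band 2: 16 × 0.969 = 16
Band 3: 149 × 0.955 = 142
Band 4: 197 × 0.929 = 183
Band 5: 896 × 0.951 + 793 × 0.262 = 852 + 208 = 1060
Net migration: Band 3 + 105 → 247
→ [25, 16, 247, 183, 1060]
Total: 3260 → 1531; change = -1729; percentage change = -53.0%

-53.0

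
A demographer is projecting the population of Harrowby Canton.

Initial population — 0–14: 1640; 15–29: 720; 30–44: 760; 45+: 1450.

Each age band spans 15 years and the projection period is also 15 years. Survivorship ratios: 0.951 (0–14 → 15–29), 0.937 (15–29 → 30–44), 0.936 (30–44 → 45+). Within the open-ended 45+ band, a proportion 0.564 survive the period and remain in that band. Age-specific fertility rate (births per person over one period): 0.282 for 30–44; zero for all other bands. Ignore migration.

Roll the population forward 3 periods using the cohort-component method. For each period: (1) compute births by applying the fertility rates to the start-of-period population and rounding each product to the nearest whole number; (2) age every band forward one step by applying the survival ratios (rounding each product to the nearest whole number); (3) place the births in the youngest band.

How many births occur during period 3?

Numbering the groups 1..4 from youngest to oldest:
Period 1.
Births: 760 × 0.282 = 214
Group 2: 1640 × 0.951 = 1560
Group 3: 720 × 0.937 = 675
Group 4: 760 × 0.936 + 1450 × 0.564 = 711 + 818 = 1529
End of period: [214, 1560, 675, 1529]
Period 2.
Births: 675 × 0.282 = 190
Group 2: 214 × 0.951 = 204
Group 3: 1560 × 0.937 = 1462
Group 4: 675 × 0.936 + 1529 × 0.564 = 632 + 862 = 1494
End of period: [190, 204, 1462, 1494]
Period 3.
Births: 1462 × 0.282 = 412
Group 2: 190 × 0.951 = 181
Group 3: 204 × 0.937 = 191
Group 4: 1462 × 0.936 + 1494 × 0.564 = 1368 + 843 = 2211
End of period: [412, 181, 191, 2211]

412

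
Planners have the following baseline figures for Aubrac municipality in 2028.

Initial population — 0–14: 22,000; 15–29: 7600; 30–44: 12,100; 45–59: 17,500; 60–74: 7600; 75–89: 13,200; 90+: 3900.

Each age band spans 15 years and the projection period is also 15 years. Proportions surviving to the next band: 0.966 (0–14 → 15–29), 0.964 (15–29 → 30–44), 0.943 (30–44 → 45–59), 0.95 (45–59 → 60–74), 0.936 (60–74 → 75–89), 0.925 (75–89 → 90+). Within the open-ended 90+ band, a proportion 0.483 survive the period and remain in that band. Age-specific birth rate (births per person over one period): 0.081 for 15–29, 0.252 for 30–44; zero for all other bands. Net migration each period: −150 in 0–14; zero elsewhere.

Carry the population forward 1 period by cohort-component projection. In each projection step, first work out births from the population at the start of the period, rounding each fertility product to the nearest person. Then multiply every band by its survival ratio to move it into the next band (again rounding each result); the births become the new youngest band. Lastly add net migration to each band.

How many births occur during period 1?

After projecting period 1:
Births: 7600 * 0.081 = 616  |  12100 * 0.252 = 3049 ⇒ total 3665
15–29: 22000 * 0.966 = 21252
30–44: 7600 * 0.964 = 7326
45–59: 12100 * 0.943 = 11410
60–74: 17500 * 0.95 = 16625
75–89: 7600 * 0.936 = 7114
90+: 13200 * 0.925 + 3900 * 0.483 = 12210 + 1884 = 14094
Net migration: 0–14 − 150 → 3515
Population now: 0–14=3515, 15–29=21252, 30–44=7326, 45–59=11410, 60–74=16625, 75–89=7114, 90+=14094

3665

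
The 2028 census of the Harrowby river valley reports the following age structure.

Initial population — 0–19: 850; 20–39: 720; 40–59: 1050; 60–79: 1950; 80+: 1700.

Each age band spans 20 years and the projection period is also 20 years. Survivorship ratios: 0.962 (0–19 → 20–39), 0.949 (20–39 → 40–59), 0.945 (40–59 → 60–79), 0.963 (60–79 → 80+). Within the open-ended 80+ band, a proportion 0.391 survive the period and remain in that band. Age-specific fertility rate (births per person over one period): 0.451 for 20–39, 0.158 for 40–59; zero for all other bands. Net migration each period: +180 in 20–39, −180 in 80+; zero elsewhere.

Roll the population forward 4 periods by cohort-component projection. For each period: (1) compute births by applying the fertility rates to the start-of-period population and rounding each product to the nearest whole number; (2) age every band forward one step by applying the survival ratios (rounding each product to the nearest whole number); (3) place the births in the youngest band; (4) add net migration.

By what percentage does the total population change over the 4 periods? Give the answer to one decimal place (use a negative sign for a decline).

-45.7

Period 1:
Births: 720 × 0.451 = 325, 1050 × 0.158 = 166 → total 491
20–39: 850 × 0.962 = 818
40–59: 720 × 0.949 = 683
60–79: 1050 × 0.945 = 992
80+: 1950 × 0.963 + 1700 × 0.391 = 1878 + 665 = 2543
Net migration: 20–39 + 180 → 998; 80+ − 180 → 2363
→ [491, 998, 683, 992, 2363]
Period 2:
Births: 998 × 0.451 = 450, 683 × 0.158 = 108 → total 558
20–39: 491 × 0.962 = 472
40–59: 998 × 0.949 = 947
60–79: 683 × 0.945 = 645
80+: 992 × 0.963 + 2363 × 0.391 = 955 + 924 = 1879
Net migration: 20–39 + 180 → 652; 80+ − 180 → 1699
→ [558, 652, 947, 645, 1699]
Period 3:
Births: 652 × 0.451 = 294, 947 × 0.158 = 150 → total 444
20–39: 558 × 0.962 = 537
40–59: 652 × 0.949 = 619
60–79: 947 × 0.945 = 895
80+: 645 × 0.963 + 1699 × 0.391 = 621 + 664 = 1285
Net migration: 20–39 + 180 → 717; 80+ − 180 → 1105
→ [444, 717, 619, 895, 1105]
Period 4:
Births: 717 × 0.451 = 323, 619 × 0.158 = 98 → total 421
20–39: 444 × 0.962 = 427
40–59: 717 × 0.949 = 680
60–79: 619 × 0.945 = 585
80+: 895 × 0.963 + 1105 × 0.391 = 862 + 432 = 1294
Net migration: 20–39 + 180 → 607; 80+ − 180 → 1114
→ [421, 607, 680, 585, 1114]
Total: 6270 → 3407; change = -2863; percentage change = -45.7%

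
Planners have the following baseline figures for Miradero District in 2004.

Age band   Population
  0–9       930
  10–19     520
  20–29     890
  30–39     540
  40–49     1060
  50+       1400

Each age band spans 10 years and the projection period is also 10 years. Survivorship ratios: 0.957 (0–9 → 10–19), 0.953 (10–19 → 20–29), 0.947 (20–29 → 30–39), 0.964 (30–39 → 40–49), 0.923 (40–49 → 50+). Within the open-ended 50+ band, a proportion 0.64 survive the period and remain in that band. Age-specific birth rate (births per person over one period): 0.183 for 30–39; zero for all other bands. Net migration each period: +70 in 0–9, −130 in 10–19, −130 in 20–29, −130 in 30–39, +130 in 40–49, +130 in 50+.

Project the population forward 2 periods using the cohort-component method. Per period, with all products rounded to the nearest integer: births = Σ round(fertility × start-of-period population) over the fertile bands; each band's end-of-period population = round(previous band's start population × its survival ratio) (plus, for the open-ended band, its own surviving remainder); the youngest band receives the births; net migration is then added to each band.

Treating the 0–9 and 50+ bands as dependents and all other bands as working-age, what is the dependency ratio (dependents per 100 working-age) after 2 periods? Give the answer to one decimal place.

Period 1:
Births: 540 × 0.183 = 99
10–19: 930 × 0.957 = 890
20–29: 520 × 0.953 = 496
30–39: 890 × 0.947 = 843
40–49: 540 × 0.964 = 521
50+: 1060 × 0.923 + 1400 × 0.64 = 978 + 896 = 1874
Net migration: 0–9 + 70 → 169; 10–19 − 130 → 760; 20–29 − 130 → 366; 30–39 − 130 → 713; 40–49 + 130 → 651; 50+ + 130 → 2004
End of period: [169, 760, 366, 713, 651, 2004]
Period 2:
Births: 713 × 0.183 = 130
10–19: 169 × 0.957 = 162
20–29: 760 × 0.953 = 724
30–39: 366 × 0.947 = 347
40–49: 713 × 0.964 = 687
50+: 651 × 0.923 + 2004 × 0.64 = 601 + 1283 = 1884
Net migration: 0–9 + 70 → 200; 10–19 − 130 → 32; 20–29 − 130 → 594; 30–39 − 130 → 217; 40–49 + 130 → 817; 50+ + 130 → 2014
End of period: [200, 32, 594, 217, 817, 2014]
Dependents (band 0–9 + band 50+) = 200 + 2014 = 2214; working-age = 1660; ratio = 2214/1660 × 100 = 133.4

133.4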